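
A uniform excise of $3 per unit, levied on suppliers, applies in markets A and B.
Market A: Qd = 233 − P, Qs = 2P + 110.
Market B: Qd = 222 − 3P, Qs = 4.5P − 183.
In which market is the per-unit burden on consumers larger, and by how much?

Market A, by $0.2.

Market A: pre-tax P* = $41, Q* = 192; post-tax Q = 190; per-unit burden on consumers = $2.
Market B: pre-tax P* = $54, Q* = 60; post-tax Q = 54.6; per-unit burden on consumers = $1.8.
Difference: $2 vs $1.8 → market A is larger by $0.2.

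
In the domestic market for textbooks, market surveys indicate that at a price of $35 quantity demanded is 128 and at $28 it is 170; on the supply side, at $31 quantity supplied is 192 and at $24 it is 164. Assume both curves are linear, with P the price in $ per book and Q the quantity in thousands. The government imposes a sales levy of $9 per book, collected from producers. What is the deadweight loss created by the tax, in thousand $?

Deadweight loss = $97.2 thousand.

Demand slope: (170 − 128)/(28 − 35) = -6, so Qd = 338 − 6P.
Supply slope: (164 − 192)/(24 − 31) = 4, so Qs = 4P + 68.
Before the tax: set 338 − 6P = 4P + 68 → P* = $27, Q* = 176.
With the tax collected from producers, supply shifts: Qs = 4(P − 9) + 68.
Solving gives Q = 154.4 with consumers paying $30.6 and producers receiving $21.6 (the $9 wedge).
Quantity falls by |ΔQ| = |176 − 154.4| = 21.6.
DWL = ½ · t · |ΔQ| = ½ · 9 · 21.6 = $97.2.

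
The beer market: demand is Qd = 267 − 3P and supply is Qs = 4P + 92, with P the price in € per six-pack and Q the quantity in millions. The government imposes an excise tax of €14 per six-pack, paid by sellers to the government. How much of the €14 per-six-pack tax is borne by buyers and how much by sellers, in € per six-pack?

Without the tax, 267 − 3P = 4P + 92 gives 7P = 175, so P* = €25 and Q* = 192.
With the tax collected from sellers, supply shifts: Qs = 4(P − 14) + 92.
Solving gives Q = 168 with buyers paying €33 and sellers receiving €19 (the €14 wedge).
Burden on buyers: €8; on sellers: €6. (They sum to €14.)
The less price-elastic side of the market bears the larger share of a per-unit tax.

Buyers bear €8 per six-pack; sellers bear €6 per six-pack.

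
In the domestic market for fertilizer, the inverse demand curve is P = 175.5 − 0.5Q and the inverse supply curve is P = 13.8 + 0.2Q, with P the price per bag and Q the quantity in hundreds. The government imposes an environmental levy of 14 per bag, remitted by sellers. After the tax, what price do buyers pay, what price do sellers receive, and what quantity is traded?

Buyers pay 70; sellers receive 56; quantity = 211.

Rewrite in direct form: Qd = 351 − 2P and Qs = 5P − 69.
Before the tax: set 351 − 2P = 5P − 69 → P* = 60, Q* = 231.
With the tax collected from sellers, supply shifts: Qs = 5(P − 14) − 69.
New equilibrium: buyers pay 70, sellers receive 56, Q = 211. (Wedge: Pb − Ps = 14.)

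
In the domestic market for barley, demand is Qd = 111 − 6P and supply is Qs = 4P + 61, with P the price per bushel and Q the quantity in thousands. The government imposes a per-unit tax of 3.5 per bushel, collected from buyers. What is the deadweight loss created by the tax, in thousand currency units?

Before the tax: set 111 − 6P = 4P + 61 → P* = 5, Q* = 81.
With the tax collected from buyers, demand (in seller-price terms) shifts: Qd = 111 − 6(P + 3.5).
New equilibrium: buyers pay 6.4, sellers receive 2.9, Q = 72.6. (Wedge: Pb − Ps = 3.5.)
Quantity falls by |ΔQ| = |81 − 72.6| = 8.4.
DWL = ½ · t · |ΔQ| = ½ · 3.5 · 8.4 = 14.7.

Deadweight loss = 14.7 thousand.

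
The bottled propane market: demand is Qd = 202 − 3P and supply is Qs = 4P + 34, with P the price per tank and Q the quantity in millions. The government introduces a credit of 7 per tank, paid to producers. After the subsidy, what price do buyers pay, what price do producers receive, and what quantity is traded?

Before the subsidy: set 202 − 3P = 4P + 34 → P* = 24, Q* = 130.
With a per-unit subsidy paid to producers, each receives P + 7 per unit sold, so supply becomes Qs = 4(P + 7) + 34.
Solving gives Q = 142 with buyers paying 20 and producers receiving 27 (the 7 wedge).

Buyers pay 20; producers receive 27; quantity = 142.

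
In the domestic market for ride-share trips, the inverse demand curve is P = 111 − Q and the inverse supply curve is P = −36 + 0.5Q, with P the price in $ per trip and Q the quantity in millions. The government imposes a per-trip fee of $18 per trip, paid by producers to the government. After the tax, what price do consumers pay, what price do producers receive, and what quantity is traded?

Inverting to Q(P) form: Qd = 111 − P; Qs = 2P + 72.
Without the tax, 111 − P = 2P + 72 gives 3P = 39, so P* = $13 and Q* = 98.
With the tax collected from producers, supply shifts: Qs = 2(P − 18) + 72.
New equilibrium: consumers pay $25, producers receive $7, Q = 86. (Wedge: Pb − Ps = 18.)

Consumers pay $25; producers receive $7; quantity = 86.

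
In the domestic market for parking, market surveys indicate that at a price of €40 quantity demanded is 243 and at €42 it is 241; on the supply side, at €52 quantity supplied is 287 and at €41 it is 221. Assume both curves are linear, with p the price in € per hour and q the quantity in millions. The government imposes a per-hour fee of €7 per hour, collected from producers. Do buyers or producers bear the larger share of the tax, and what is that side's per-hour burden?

Buyers bear the larger share: €6 per hour.

Demand slope: (241 − 243)/(42 − 40) = -1, so qd = 283 − p.
Supply slope: (221 − 287)/(41 − 52) = 6, so qs = 6p − 25.
Before the tax: set 283 − p = 6p − 25 → p* = €44, q* = 239.
With the tax collected from producers, supply shifts: qs = 6(p − 7) − 25.
Solving gives q = 233 with buyers paying €50 and producers receiving €43 (the €7 wedge).
Per-hour burden: buyers €6, producers €1.
Buyers take the larger share because demand is less price-elastic here (demand slope 1 vs supply slope 6).
The less price-elastic side of the market bears the larger share of a per-unit tax.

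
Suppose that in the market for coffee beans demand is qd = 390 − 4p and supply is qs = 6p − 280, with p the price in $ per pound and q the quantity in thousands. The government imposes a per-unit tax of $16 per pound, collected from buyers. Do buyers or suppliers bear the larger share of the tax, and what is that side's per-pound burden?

Buyers bear the larger share: $9.6 per pound.

Before the tax: set 390 − 4p = 6p − 280 → p* = $67, q* = 122.
With the tax collected from buyers, demand (in seller-price terms) shifts: qd = 390 − 4(p + 16).
Solving gives q = 83.6 with buyers paying $76.6 and suppliers receiving $60.6 (the $16 wedge).
Per-pound burden: buyers $9.6, suppliers $6.4.
Buyers take the larger share because demand is less price-elastic here (demand slope 4 vs supply slope 6).
The less price-elastic side of the market bears the larger share of a per-unit tax.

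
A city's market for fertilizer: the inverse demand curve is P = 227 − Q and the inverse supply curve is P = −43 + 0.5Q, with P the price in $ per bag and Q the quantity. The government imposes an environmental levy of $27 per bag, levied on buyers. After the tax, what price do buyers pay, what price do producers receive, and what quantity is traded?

Inverting to Q(P) form: Qd = 227 − P; Qs = 2P + 86.
Before the tax: set 227 − P = 2P + 86 → P* = $47, Q* = 180.
With the tax collected from buyers, demand (in seller-price terms) shifts: Qd = 227 − (P + 27).
Solving gives Q = 162 with buyers paying $65 and producers receiving $38 (the $27 wedge).
The less price-elastic side of the market bears the larger share of a per-unit tax.

Buyers pay $65; producers receive $38; quantity = 162.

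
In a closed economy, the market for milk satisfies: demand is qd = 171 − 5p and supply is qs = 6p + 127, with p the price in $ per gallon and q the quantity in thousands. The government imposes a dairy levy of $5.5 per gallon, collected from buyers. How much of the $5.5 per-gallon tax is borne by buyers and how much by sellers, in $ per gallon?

Without the tax, 171 − 5p = 6p + 127 gives 11p = 44, so p* = $4 and q* = 151.
With the tax collected from buyers, demand (in seller-price terms) shifts: qd = 171 − 5(p + 5.5).
Solving gives q = 136 with buyers paying $7 and sellers receiving $1.5 (the $5.5 wedge).
Burden on buyers: $3; on sellers: $2.5. (They sum to $5.5.)
The less price-elastic side of the market bears the larger share of a per-unit tax.

Buyers bear $3 per gallon; sellers bear $2.5 per gallon.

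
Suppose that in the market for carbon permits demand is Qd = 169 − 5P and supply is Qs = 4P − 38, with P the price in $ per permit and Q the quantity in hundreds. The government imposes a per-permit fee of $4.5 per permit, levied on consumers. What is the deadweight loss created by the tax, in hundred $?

Without the tax, 169 − 5P = 4P − 38 gives 9P = 207, so P* = $23 and Q* = 54.
With the tax collected from consumers, demand (in seller-price terms) shifts: Qd = 169 − 5(P + 4.5).
Solving gives Q = 44 with consumers paying $25 and suppliers receiving $20.5 (the $4.5 wedge).
Quantity falls by |ΔQ| = |54 − 44| = 10.
DWL = ½ · t · |ΔQ| = ½ · 4.5 · 10 = $22.5.

Deadweight loss = $22.5 hundred.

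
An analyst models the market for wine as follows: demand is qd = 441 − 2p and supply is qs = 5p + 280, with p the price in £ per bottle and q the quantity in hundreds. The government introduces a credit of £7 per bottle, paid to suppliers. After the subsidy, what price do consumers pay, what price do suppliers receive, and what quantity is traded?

Consumers pay £18; suppliers receive £25; quantity = 405.

Before the subsidy: set 441 − 2p = 5p + 280 → p* = £23, q* = 395.
With a per-unit subsidy paid to suppliers, each receives p + 7 per unit sold, so supply becomes qs = 5(p + 7) + 280.
New equilibrium: consumers pay £18, suppliers receive £25, q = 405. (Wedge: pb − ps = −7.)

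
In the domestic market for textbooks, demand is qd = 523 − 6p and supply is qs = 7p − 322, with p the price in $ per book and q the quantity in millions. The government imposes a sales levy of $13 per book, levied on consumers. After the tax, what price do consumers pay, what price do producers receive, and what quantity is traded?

Without the tax, 523 − 6p = 7p − 322 gives 13p = 845, so p* = $65 and q* = 133.
With the tax collected from consumers, demand (in seller-price terms) shifts: qd = 523 − 6(p + 13).
Solving gives q = 91 with consumers paying $72 and producers receiving $59 (the $13 wedge).
The less price-elastic side of the market bears the larger share of a per-unit tax.

Consumers pay $72; producers receive $59; quantity = 91.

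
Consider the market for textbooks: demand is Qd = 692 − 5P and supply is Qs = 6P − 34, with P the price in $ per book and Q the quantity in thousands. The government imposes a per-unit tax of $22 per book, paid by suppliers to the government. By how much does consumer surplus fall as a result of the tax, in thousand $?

Without the tax, 692 − 5P = 6P − 34 gives 11P = 726, so P* = $66 and Q* = 362.
With the tax collected from suppliers, supply shifts: Qs = 6(P − 22) − 34.
New equilibrium: buyers pay $78, suppliers receive $56, Q = 302. (Wedge: Pb − Ps = 22.)
ΔCS is the trapezoid between Q = 302 and Q = 362 of height $12: ½ · (362 + 302) · 12 = $3984.

Consumer surplus falls by $3984 thousand.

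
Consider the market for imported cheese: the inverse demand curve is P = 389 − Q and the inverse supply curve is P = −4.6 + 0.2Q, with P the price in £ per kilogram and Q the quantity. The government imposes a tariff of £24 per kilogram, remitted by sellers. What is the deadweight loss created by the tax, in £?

Deadweight loss = £240.

Inverting to Q(P) form: Qd = 389 − P; Qs = 5P + 23.
Without the tax, 389 − P = 5P + 23 gives 6P = 366, so P* = £61 and Q* = 328.
With the tax collected from sellers, supply shifts: Qs = 5(P − 24) + 23.
Solving gives Q = 308 with buyers paying £81 and sellers receiving £57 (the £24 wedge).
Quantity falls by |ΔQ| = |328 − 308| = 20.
DWL = ½ · t · |ΔQ| = ½ · 24 · 20 = £240.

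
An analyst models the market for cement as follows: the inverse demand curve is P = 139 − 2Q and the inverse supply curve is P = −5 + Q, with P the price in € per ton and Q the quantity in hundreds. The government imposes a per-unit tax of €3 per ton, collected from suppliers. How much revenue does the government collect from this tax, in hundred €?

Tax revenue = €141 hundred.

Rewrite in direct form: Qd = 69.5 − 0.5P and Qs = P + 5.
Before the tax: set 69.5 − 0.5P = P + 5 → P* = €43, Q* = 48.
With the tax collected from suppliers, supply shifts: Qs = (P − 3) + 5.
New equilibrium: buyers pay €45, suppliers receive €42, Q = 47. (Wedge: Pb − Ps = 3.)
Revenue = t · Q = 3 · 47 = €141.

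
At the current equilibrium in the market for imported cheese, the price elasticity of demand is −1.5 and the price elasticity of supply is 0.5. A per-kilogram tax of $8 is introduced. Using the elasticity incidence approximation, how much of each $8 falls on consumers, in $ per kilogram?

Consumers bear ≈ $2 per kilogram.

Incidence ratio: consumers' share ≈ εs / (εs + |εd|) = 0.5 / (0.5 + 1.5) = 0.25.
So consumers bear ≈ 0.25 × $8 = $2; producers bear $6.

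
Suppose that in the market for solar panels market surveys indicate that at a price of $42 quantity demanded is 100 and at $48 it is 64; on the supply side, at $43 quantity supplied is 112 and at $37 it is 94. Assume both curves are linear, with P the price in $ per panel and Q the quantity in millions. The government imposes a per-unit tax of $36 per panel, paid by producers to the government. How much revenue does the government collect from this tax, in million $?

Demand slope: (64 − 100)/(48 − 42) = -6, so Qd = 352 − 6P.
Supply slope: (94 − 112)/(37 − 43) = 3, so Qs = 3P − 17.
Before the tax: set 352 − 6P = 3P − 17 → P* = $41, Q* = 106.
With the tax collected from producers, supply shifts: Qs = 3(P − 36) − 17.
New equilibrium: consumers pay $53, producers receive $17, Q = 34. (Wedge: Pb − Ps = 36.)
Revenue = t · Q = 36 · 34 = $1224.

Tax revenue = $1224 million.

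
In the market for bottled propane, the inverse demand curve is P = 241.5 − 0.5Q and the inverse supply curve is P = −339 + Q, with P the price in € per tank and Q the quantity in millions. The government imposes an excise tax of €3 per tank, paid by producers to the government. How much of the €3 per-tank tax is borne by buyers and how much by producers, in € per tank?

Inverting to Q(P) form: Qd = 483 − 2P; Qs = P + 339.
Before the tax: set 483 − 2P = P + 339 → P* = €48, Q* = 387.
With the tax collected from producers, supply shifts: Qs = (P − 3) + 339.
Solving gives Q = 385 with buyers paying €49 and producers receiving €46 (the €3 wedge).
Burden on buyers: €1; on producers: €2. (They sum to €3.)

Buyers bear €1 per tank; producers bear €2 per tank.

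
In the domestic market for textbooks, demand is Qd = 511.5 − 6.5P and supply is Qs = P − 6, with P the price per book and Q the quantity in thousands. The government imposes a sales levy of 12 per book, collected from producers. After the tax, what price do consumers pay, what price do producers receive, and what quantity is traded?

Before the tax: set 511.5 − 6.5P = P − 6 → P* = 69, Q* = 63.
With the tax collected from producers, supply shifts: Qs = (P − 12) − 6.
New equilibrium: consumers pay 70.6, producers receive 58.6, Q = 52.6. (Wedge: Pb − Ps = 12.)
The less price-elastic side of the market bears the larger share of a per-unit tax.

Consumers pay 70.6; producers receive 58.6; quantity = 52.6.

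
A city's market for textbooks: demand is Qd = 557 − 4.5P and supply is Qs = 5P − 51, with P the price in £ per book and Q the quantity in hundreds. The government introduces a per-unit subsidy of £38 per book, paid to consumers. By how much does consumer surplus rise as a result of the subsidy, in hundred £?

Before the subsidy: set 557 − 4.5P = 5P − 51 → P* = £64, Q* = 269.
With a per-unit subsidy paid to consumers, each effectively pays P − 38, so demand becomes Qd = 557 − 4.5(P − 38).
Solving gives Q = 359 with consumers paying £44 and sellers receiving £82 (the £38 wedge).
ΔCS is the trapezoid between Q = 359 and Q = 269 of height £20: ½ · (269 + 359) · 20 = £6280.

Consumer surplus rises by £6280 hundred.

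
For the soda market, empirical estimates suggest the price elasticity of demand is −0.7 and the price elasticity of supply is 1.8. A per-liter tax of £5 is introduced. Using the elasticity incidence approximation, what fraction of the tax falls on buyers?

Buyers' share ≈ 0.72.

Incidence ratio: buyers' share ≈ εs / (εs + |εd|) = 1.8 / (1.8 + 0.7) = 0.72.
Supply is the more elastic side, so buyers bear the larger share.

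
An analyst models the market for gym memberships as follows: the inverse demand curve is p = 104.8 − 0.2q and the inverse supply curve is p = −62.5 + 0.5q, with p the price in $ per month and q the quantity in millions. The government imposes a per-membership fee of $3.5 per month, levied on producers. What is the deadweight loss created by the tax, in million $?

Inverting to q(p) form: qd = 524 − 5p; qs = 2p + 125.
Before the tax: set 524 − 5p = 2p + 125 → p* = $57, q* = 239.
With the tax collected from producers, supply shifts: qs = 2(p − 3.5) + 125.
Solving gives q = 234 with consumers paying $58 and producers receiving $54.5 (the $3.5 wedge).
Quantity falls by |ΔQ| = |239 − 234| = 5.
DWL = ½ · t · |ΔQ| = ½ · 3.5 · 5 = $8.75.

Deadweight loss = $8.75 million.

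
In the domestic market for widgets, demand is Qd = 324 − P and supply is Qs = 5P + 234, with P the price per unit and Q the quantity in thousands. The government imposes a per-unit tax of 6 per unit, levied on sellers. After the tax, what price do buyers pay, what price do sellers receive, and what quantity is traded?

Buyers pay 20; sellers receive 14; quantity = 304.

Without the tax, 324 − P = 5P + 234 gives 6P = 90, so P* = 15 and Q* = 309.
With the tax collected from sellers, supply shifts: Qs = 5(P − 6) + 234.
Solving gives Q = 304 with buyers paying 20 and sellers receiving 14 (the 6 wedge).
The less price-elastic side of the market bears the larger share of a per-unit tax.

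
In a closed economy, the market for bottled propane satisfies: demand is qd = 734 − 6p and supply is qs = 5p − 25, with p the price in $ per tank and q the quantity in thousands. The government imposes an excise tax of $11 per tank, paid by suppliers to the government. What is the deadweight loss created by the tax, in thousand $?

Without the tax, 734 − 6p = 5p − 25 gives 11p = 759, so p* = $69 and q* = 320.
With the tax collected from suppliers, supply shifts: qs = 5(p − 11) − 25.
New equilibrium: consumers pay $74, suppliers receive $63, q = 290. (Wedge: pb − ps = 11.)
Quantity falls by |ΔQ| = |320 − 290| = 30.
DWL = ½ · t · |ΔQ| = ½ · 11 · 30 = $165.

Deadweight loss = $165 thousand.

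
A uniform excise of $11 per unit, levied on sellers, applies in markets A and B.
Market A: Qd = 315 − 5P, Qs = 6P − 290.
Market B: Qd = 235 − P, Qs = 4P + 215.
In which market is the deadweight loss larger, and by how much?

Market A: pre-tax P* = $55, Q* = 40; post-tax Q = 10; deadweight loss = $165.
Market B: pre-tax P* = $4, Q* = 231; post-tax Q = 222.2; deadweight loss = $48.4.
Difference: $165 vs $48.4 → market A is larger by $116.6.

Market A, by $116.6.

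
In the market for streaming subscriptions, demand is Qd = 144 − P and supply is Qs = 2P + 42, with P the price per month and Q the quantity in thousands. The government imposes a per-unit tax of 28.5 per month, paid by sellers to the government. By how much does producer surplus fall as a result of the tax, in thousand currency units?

Without the tax, 144 − P = 2P + 42 gives 3P = 102, so P* = 34 and Q* = 110.
With the tax collected from sellers, supply shifts: Qs = 2(P − 28.5) + 42.
Solving gives Q = 91 with consumers paying 53 and sellers receiving 24.5 (the 28.5 wedge).
ΔPS is the trapezoid between Q = 91 and Q = 110 of height 9.5: ½ · (110 + 91) · 9.5 = 954.75.

Producer surplus falls by 954.75 thousand.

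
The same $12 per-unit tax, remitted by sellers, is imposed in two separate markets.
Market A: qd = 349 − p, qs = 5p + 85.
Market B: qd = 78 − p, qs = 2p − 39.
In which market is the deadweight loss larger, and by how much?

Market A: pre-tax p* = $44, q* = 305; post-tax q = 295; deadweight loss = $60.
Market B: pre-tax p* = $39, q* = 39; post-tax q = 31; deadweight loss = $48.
Difference: $60 vs $48 → market A is larger by $12.

Market A, by $12.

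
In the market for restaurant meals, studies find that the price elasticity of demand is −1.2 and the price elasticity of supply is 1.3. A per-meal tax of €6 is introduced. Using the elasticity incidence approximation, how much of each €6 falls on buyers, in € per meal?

Buyers bear ≈ €3.12 per meal.

Incidence ratio: buyers' share ≈ εs / (εs + |εd|) = 1.3 / (1.3 + 1.2) = 0.52.
So buyers bear ≈ 0.52 × €6 = €3.12; producers bear €2.88.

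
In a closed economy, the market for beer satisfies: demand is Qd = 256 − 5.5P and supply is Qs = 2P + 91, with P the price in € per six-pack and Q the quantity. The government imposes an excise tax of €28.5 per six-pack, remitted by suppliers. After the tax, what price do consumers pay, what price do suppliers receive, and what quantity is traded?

Consumers pay €29.6; suppliers receive €1.1; quantity = 93.2.

Without the tax, 256 − 5.5P = 2P + 91 gives 7.5P = 165, so P* = €22 and Q* = 135.
With the tax collected from suppliers, supply shifts: Qs = 2(P − 28.5) + 91.
New equilibrium: consumers pay €29.6, suppliers receive €1.1, Q = 93.2. (Wedge: Pb − Ps = 28.5.)
The less price-elastic side of the market bears the larger share of a per-unit tax.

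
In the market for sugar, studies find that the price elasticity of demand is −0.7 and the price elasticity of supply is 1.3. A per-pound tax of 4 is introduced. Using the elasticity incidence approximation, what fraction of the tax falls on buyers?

Incidence ratio: buyers' share ≈ εs / (εs + |εd|) = 1.3 / (1.3 + 0.7) = 0.65.
Supply is the more elastic side, so buyers bear the larger share.

Buyers' share ≈ 0.65.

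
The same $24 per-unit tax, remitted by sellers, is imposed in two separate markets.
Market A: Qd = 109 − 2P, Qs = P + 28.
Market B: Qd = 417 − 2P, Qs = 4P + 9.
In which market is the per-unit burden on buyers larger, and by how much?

Market A: pre-tax P* = $27, Q* = 55; post-tax Q = 39; per-unit burden on buyers = $8.
Market B: pre-tax P* = $68, Q* = 281; post-tax Q = 249; per-unit burden on buyers = $16.
Difference: $8 vs $16 → market B is larger by $8.

Market B, by $8.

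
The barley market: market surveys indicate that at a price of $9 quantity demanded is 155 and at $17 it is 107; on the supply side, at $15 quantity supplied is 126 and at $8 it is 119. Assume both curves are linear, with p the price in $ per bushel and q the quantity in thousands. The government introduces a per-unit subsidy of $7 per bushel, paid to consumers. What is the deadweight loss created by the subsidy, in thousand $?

Deadweight loss = $21 thousand.

Demand slope: (107 − 155)/(17 − 9) = -6, so qd = 209 − 6p.
Supply slope: (119 − 126)/(8 − 15) = 1, so qs = p + 111.
Before the subsidy: set 209 − 6p = p + 111 → p* = $14, q* = 125.
With a per-unit subsidy paid to consumers, each effectively pays p − 7, so demand becomes qd = 209 − 6(p − 7).
New equilibrium: consumers pay $13, sellers receive $20, q = 131. (Wedge: pb − ps = −7.)
Quantity rises by |ΔQ| = |125 − 131| = 6.
DWL = ½ · t · |ΔQ| = ½ · 7 · 6 = $21.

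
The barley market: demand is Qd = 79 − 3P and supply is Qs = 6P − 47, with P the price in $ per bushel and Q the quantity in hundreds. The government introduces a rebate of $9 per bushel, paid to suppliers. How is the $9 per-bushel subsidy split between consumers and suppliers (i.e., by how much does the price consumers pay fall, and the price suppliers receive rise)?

Without the subsidy, 79 − 3P = 6P − 47 gives 9P = 126, so P* = $14 and Q* = 37.
With a per-unit subsidy paid to suppliers, each receives P + 9 per unit sold, so supply becomes Qs = 6(P + 9) − 47.
Solving gives Q = 55 with consumers paying $8 and suppliers receiving $17 (the $9 wedge).
Gain to consumers: $6; to suppliers: $3. (They sum to $9.)

Consumers gain $6 per bushel; suppliers gain $3 per bushel.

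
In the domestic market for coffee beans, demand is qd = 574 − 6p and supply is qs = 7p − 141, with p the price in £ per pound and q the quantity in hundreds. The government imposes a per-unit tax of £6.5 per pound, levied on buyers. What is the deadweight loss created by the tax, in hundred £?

Before the tax: set 574 − 6p = 7p − 141 → p* = £55, q* = 244.
With the tax collected from buyers, demand (in seller-price terms) shifts: qd = 574 − 6(p + 6.5).
New equilibrium: buyers pay £58.5, suppliers receive £52, q = 223. (Wedge: pb − ps = 6.5.)
Quantity falls by |ΔQ| = |244 − 223| = 21.
DWL = ½ · t · |ΔQ| = ½ · 6.5 · 21 = £68.25.

Deadweight loss = £68.25 hundred.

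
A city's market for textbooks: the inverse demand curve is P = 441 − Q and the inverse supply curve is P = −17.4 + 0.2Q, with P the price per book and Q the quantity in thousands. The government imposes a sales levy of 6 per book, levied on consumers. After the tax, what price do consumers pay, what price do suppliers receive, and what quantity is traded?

Consumers pay 64; suppliers receive 58; quantity = 377.

Inverting to Q(P) form: Qd = 441 − P; Qs = 5P + 87.
Without the tax, 441 − P = 5P + 87 gives 6P = 354, so P* = 59 and Q* = 382.
With the tax collected from consumers, demand (in seller-price terms) shifts: Qd = 441 − (P + 6).
New equilibrium: consumers pay 64, suppliers receive 58, Q = 377. (Wedge: Pb − Ps = 6.)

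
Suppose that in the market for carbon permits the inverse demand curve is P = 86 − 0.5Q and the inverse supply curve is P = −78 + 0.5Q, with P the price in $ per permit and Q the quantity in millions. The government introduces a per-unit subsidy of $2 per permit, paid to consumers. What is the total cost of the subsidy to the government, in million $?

Inverting to Q(P) form: Qd = 172 − 2P; Qs = 2P + 156.
Before the subsidy: set 172 − 2P = 2P + 156 → P* = $4, Q* = 164.
With a per-unit subsidy paid to consumers, each effectively pays P − 2, so demand becomes Qd = 172 − 2(P − 2).
New equilibrium: consumers pay $3, sellers receive $5, Q = 166. (Wedge: Pb − Ps = −2.)
Outlay = t · Q = 2 · 166 = $332.

Government outlay = $332 million.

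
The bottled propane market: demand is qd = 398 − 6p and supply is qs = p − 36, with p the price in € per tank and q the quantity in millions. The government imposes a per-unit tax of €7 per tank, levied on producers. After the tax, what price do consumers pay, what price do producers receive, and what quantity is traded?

Consumers pay €63; producers receive €56; quantity = 20.

Before the tax: set 398 − 6p = p − 36 → p* = €62, q* = 26.
With the tax collected from producers, supply shifts: qs = (p − 7) − 36.
Solving gives q = 20 with consumers paying €63 and producers receiving €56 (the €7 wedge).
The less price-elastic side of the market bears the larger share of a per-unit tax.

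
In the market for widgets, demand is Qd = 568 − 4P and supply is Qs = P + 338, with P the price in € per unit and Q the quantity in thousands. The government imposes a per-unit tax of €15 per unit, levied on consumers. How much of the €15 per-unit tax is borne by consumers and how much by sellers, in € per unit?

Before the tax: set 568 − 4P = P + 338 → P* = €46, Q* = 384.
With the tax collected from consumers, demand (in seller-price terms) shifts: Qd = 568 − 4(P + 15).
Solving gives Q = 372 with consumers paying €49 and sellers receiving €34 (the €15 wedge).
Burden on consumers: €3; on sellers: €12. (They sum to €15.)

Consumers bear €3 per unit; sellers bear €12 per unit.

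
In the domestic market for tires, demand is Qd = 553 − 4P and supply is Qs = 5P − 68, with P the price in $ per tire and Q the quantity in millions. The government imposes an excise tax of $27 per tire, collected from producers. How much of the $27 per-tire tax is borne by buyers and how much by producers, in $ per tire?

Buyers bear $15 per tire; producers bear $12 per tire.

Before the tax: set 553 − 4P = 5P − 68 → P* = $69, Q* = 277.
With the tax collected from producers, supply shifts: Qs = 5(P − 27) − 68.
New equilibrium: buyers pay $84, producers receive $57, Q = 217. (Wedge: Pb − Ps = 27.)
Burden on buyers: $15; on producers: $12. (They sum to $27.)
The less price-elastic side of the market bears the larger share of a per-unit tax.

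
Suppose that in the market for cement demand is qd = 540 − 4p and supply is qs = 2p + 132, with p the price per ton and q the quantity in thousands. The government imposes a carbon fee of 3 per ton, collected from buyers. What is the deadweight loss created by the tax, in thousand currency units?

Deadweight loss = 6 thousand.

Before the tax: set 540 − 4p = 2p + 132 → p* = 68, q* = 268.
With the tax collected from buyers, demand (in seller-price terms) shifts: qd = 540 − 4(p + 3).
New equilibrium: buyers pay 69, suppliers receive 66, q = 264. (Wedge: pb − ps = 3.)
Quantity falls by |ΔQ| = |268 − 264| = 4.
DWL = ½ · t · |ΔQ| = ½ · 3 · 4 = 6.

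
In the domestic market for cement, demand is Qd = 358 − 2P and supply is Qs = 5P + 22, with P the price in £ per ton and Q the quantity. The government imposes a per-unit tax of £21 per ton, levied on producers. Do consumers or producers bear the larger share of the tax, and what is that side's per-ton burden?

Without the tax, 358 − 2P = 5P + 22 gives 7P = 336, so P* = £48 and Q* = 262.
With the tax collected from producers, supply shifts: Qs = 5(P − 21) + 22.
New equilibrium: consumers pay £63, producers receive £42, Q = 232. (Wedge: Pb − Ps = 21.)
Per-ton burden: consumers £15, producers £6.
Consumers take the larger share because demand is less price-elastic here (demand slope 2 vs supply slope 5).
The less price-elastic side of the market bears the larger share of a per-unit tax.

Consumers bear the larger share: £15 per ton.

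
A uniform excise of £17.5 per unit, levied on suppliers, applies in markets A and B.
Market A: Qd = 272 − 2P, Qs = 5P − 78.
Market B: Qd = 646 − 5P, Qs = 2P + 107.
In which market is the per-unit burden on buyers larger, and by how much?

Market A: pre-tax P* = £50, Q* = 172; post-tax Q = 147; per-unit burden on buyers = £12.5.
Market B: pre-tax P* = £77, Q* = 261; post-tax Q = 236; per-unit burden on buyers = £5.
Difference: £12.5 vs £5 → market A is larger by £7.5.

Market A, by £7.5.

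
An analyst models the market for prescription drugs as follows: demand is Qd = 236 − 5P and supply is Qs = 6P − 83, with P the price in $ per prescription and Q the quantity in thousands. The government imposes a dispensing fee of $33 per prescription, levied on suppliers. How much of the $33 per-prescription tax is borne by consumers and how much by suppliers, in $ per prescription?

Consumers bear $18 per prescription; suppliers bear $15 per prescription.

Without the tax, 236 − 5P = 6P − 83 gives 11P = 319, so P* = $29 and Q* = 91.
With the tax collected from suppliers, supply shifts: Qs = 6(P − 33) − 83.
Solving gives Q = 1 with consumers paying $47 and suppliers receiving $14 (the $33 wedge).
Burden on consumers: $18; on suppliers: $15. (They sum to $33.)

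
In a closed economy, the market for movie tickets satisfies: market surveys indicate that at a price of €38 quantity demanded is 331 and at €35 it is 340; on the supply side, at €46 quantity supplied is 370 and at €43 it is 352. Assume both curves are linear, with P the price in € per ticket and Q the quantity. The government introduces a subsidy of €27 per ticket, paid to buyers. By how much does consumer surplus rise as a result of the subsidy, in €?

Demand slope: (340 − 331)/(35 − 38) = -3, so Qd = 445 − 3P.
Supply slope: (352 − 370)/(43 − 46) = 6, so Qs = 6P + 94.
Without the subsidy, 445 − 3P = 6P + 94 gives 9P = 351, so P* = €39 and Q* = 328.
With a per-unit subsidy paid to buyers, each effectively pays P − 27, so demand becomes Qd = 445 − 3(P − 27).
Solving gives Q = 382 with buyers paying €21 and suppliers receiving €48 (the €27 wedge).
ΔCS is the trapezoid between Q = 382 and Q = 328 of height €18: ½ · (328 + 382) · 18 = €6390.

Consumer surplus rises by €6390.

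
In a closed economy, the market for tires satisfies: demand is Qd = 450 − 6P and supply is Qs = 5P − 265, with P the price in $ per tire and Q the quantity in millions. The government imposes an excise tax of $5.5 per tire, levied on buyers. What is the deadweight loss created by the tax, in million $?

Before the tax: set 450 − 6P = 5P − 265 → P* = $65, Q* = 60.
With the tax collected from buyers, demand (in seller-price terms) shifts: Qd = 450 − 6(P + 5.5).
Solving gives Q = 45 with buyers paying $67.5 and suppliers receiving $62 (the $5.5 wedge).
Quantity falls by |ΔQ| = |60 − 45| = 15.
DWL = ½ · t · |ΔQ| = ½ · 5.5 · 15 = $41.25.

Deadweight loss = $41.25 million.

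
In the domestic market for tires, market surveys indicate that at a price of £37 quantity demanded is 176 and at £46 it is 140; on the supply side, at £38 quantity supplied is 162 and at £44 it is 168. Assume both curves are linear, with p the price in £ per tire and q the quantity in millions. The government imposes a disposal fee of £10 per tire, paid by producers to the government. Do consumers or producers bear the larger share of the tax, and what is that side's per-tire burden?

Producers bear the larger share: £8 per tire.

Demand slope: (140 − 176)/(46 − 37) = -4, so qd = 324 − 4p.
Supply slope: (168 − 162)/(44 − 38) = 1, so qs = p + 124.
Without the tax, 324 − 4p = p + 124 gives 5p = 200, so p* = £40 and q* = 164.
With the tax collected from producers, supply shifts: qs = (p − 10) + 124.
New equilibrium: consumers pay £42, producers receive £32, q = 156. (Wedge: pb − ps = 10.)
Per-tire burden: consumers £2, producers £8.
Producers take the larger share because supply is less price-elastic here (demand slope 4 vs supply slope 1).
The less price-elastic side of the market bears the larger share of a per-unit tax.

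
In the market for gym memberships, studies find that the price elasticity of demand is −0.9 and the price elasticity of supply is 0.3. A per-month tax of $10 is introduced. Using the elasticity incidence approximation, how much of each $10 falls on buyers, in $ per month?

Incidence ratio: buyers' share ≈ εs / (εs + |εd|) = 0.3 / (0.3 + 0.9) = 0.25.
So buyers bear ≈ 0.25 × $10 = $2.5; sellers bear $7.5.

Buyers bear ≈ $2.5 per month.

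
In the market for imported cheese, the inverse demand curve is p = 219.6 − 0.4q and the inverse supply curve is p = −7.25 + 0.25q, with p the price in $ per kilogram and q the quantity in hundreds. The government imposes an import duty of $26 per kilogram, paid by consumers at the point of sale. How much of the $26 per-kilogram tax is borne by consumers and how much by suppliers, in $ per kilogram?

Rewrite in direct form: qd = 549 − 2.5p and qs = 4p + 29.
Without the tax, 549 − 2.5p = 4p + 29 gives 6.5p = 520, so p* = $80 and q* = 349.
With the tax collected from consumers, demand (in seller-price terms) shifts: qd = 549 − 2.5(p + 26).
Solving gives q = 309 with consumers paying $96 and suppliers receiving $70 (the $26 wedge).
Burden on consumers: $16; on suppliers: $10. (They sum to $26.)

Consumers bear $16 per kilogram; suppliers bear $10 per kilogram.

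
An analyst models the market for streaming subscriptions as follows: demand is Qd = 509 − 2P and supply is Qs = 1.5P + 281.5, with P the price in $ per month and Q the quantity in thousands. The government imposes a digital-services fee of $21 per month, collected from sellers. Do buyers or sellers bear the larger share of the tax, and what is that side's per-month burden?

Sellers bear the larger share: $12 per month.

Before the tax: set 509 − 2P = 1.5P + 281.5 → P* = $65, Q* = 379.
With the tax collected from sellers, supply shifts: Qs = 1.5(P − 21) + 281.5.
Solving gives Q = 361 with buyers paying $74 and sellers receiving $53 (the $21 wedge).
Per-month burden: buyers $9, sellers $12.
Sellers take the larger share because supply is less price-elastic here (demand slope 2 vs supply slope 1.5).
The less price-elastic side of the market bears the larger share of a per-unit tax.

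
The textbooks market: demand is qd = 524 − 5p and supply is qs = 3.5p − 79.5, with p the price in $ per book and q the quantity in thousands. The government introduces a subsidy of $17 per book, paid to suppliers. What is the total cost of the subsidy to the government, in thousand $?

Government outlay = $3468 thousand.

Without the subsidy, 524 − 5p = 3.5p − 79.5 gives 8.5p = 603.5, so p* = $71 and q* = 169.
With a per-unit subsidy paid to suppliers, each receives p + 17 per unit sold, so supply becomes qs = 3.5(p + 17) − 79.5.
New equilibrium: consumers pay $64, suppliers receive $81, q = 204. (Wedge: pb − ps = −17.)
Outlay = t · Q = 17 · 204 = $3468.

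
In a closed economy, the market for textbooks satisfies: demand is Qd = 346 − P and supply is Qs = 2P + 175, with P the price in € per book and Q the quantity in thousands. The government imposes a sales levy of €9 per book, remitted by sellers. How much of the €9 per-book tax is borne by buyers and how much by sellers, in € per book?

Before the tax: set 346 − P = 2P + 175 → P* = €57, Q* = 289.
With the tax collected from sellers, supply shifts: Qs = 2(P − 9) + 175.
Solving gives Q = 283 with buyers paying €63 and sellers receiving €54 (the €9 wedge).
Burden on buyers: €6; on sellers: €3. (They sum to €9.)

Buyers bear €6 per book; sellers bear €3 per book.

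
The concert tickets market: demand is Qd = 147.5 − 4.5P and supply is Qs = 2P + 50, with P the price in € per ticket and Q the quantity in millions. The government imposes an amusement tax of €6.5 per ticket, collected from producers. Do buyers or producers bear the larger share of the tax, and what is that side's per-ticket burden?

Producers bear the larger share: €4.5 per ticket.

Without the tax, 147.5 − 4.5P = 2P + 50 gives 6.5P = 97.5, so P* = €15 and Q* = 80.
With the tax collected from producers, supply shifts: Qs = 2(P − 6.5) + 50.
Solving gives Q = 71 with buyers paying €17 and producers receiving €10.5 (the €6.5 wedge).
Per-ticket burden: buyers €2, producers €4.5.
Producers take the larger share because supply is less price-elastic here (demand slope 4.5 vs supply slope 2).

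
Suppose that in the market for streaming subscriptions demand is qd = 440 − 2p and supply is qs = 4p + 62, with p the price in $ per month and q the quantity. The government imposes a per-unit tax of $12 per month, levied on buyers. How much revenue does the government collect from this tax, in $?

Before the tax: set 440 − 2p = 4p + 62 → p* = $63, q* = 314.
With the tax collected from buyers, demand (in seller-price terms) shifts: qd = 440 − 2(p + 12).
Solving gives q = 298 with buyers paying $71 and sellers receiving $59 (the $12 wedge).
Revenue = t · Q = 12 · 298 = $3576.

Tax revenue = $3576.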